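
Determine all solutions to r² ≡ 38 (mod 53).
The square roots of 38 mod 53 are 12 and 41. Verify: 12² = 144 ≡ 38 (mod 53)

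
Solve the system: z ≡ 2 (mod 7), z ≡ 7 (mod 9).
M = 7 × 9 = 63. M₁ = 9, y₁ ≡ 4 (mod 7). M₂ = 7, y₂ ≡ 4 (mod 9). z = 2×9×4 + 7×7×4 ≡ 16 (mod 63)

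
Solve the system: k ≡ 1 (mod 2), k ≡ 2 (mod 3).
M = 2 × 3 = 6. M₁ = 3, y₁ ≡ 1 (mod 2). M₂ = 2, y₂ ≡ 2 (mod 3). k = 1×3×1 + 2×2×2 ≡ 5 (mod 6)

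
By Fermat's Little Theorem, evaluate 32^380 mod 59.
By Fermat: 32^{58} ≡ 1 (mod 59). 380 = 6×58 + 32. So 32^{380} ≡ 32^{32} ≡ 36 (mod 59)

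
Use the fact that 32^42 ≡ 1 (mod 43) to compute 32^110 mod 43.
By Fermat: 32^{42} ≡ 1 (mod 43). 110 = 2×42 + 26. So 32^{110} ≡ 32^{26} ≡ 16 (mod 43)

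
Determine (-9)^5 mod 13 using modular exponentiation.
(-9) ≡ 4 (mod 13). 5 = 4 + 1 (binary 101). Repeated squaring mod 13: 4^1 ≡ 4; 4^2 ≡ 4² = 16 ≡ 3; 4^4 ≡ 3² = 9 ≡ 9. Multiply: (-9)^5 ≡ 4^4 × 4^1 ≡ 9 × 4 (mod 13): 9 × 4 = 36 ≡ 10. So (-9)^5 ≡ 10 (mod 13).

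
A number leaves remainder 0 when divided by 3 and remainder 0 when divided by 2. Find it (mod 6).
M = 3 × 2 = 6. M₁ = 2, y₁ ≡ 2 (mod 3). M₂ = 3, y₂ ≡ 1 (mod 2). z = 0×2×2 + 0×3×1 ≡ 0 (mod 6)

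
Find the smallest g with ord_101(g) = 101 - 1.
p - 1 = 100 has prime divisors 2, 5. h is a primitive root mod 101 iff h^(100/q) ≢ 1 (mod 101) for each such q.
h = 2: 2^50 ≡ 100, 2^20 ≡ 95 (mod 101); none is 1, so 2 has order 100 and is a primitive root.
The smallest primitive root mod 101 is g = 2.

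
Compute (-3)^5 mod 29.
(-3) ≡ 26 (mod 29). 5 = 4 + 1 (binary 101). Repeated squaring mod 29: 26^1 ≡ 26; 26^2 ≡ 26² = 676 ≡ 9; 26^4 ≡ 9² = 81 ≡ 23. Multiply: (-3)^5 ≡ 26^4 × 26^1 ≡ 23 × 26 (mod 29): 23 × 26 = 598 ≡ 18. So (-3)^5 ≡ 18 (mod 29).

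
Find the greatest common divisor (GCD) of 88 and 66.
22

Using the Euclidean algorithm:
88 = 1 × 66 + 22
66 = 3 × 22 + 0

GCD(88, 66) = 22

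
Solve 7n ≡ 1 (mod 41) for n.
6

Using Extended Euclidean Algorithm:
gcd(7, 41) = 1
Bezout coefficients: 7 × 6 + 41 × -1 = 1
So 7 × 6 ≡ 1 (mod 41)
The inverse is 6 mod 41 = 6
Verification: 7 × 6 = 42 = 1 × 41 + 1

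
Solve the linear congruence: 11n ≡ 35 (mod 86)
11

Since gcd(11, 86) = 1 divides 35, a solution exists.
Multiply both sides by the inverse of 11 mod 86:
  11^(-1) mod 86 = 47
  x ≡ 47 × 35 ≡ 1645 ≡ 11 (mod 86)
Verification: 11 × 11 = 121 = 1 × 86 + 35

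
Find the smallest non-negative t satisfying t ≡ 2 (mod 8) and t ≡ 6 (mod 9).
M = 8 × 9 = 72. M₁ = 9, y₁ ≡ 1 (mod 8). M₂ = 8, y₂ ≡ 8 (mod 9). t = 2×9×1 + 6×8×8 ≡ 42 (mod 72)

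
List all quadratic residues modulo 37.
QRs mod 37: {1, 3, 4, 7, 9, 10, 11, 12, 16, 21, 25, 26, 27, 28, 30, 33, 34, 36}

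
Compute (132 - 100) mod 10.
2

(132 - 100) = 32
32 mod 10 = 2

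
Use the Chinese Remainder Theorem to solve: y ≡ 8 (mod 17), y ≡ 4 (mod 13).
212

Using the Chinese Remainder Theorem:
M = product of moduli = 221
For equation 1: M_1 = 13, 13 ≡ 13 (mod 17), inverse of 13 mod 17 is 4 (check: 13 × 4 = 52 ≡ 1 (mod 17))
For equation 2: M_2 = 17, 17 ≡ 4 (mod 13), inverse of 17 mod 13 is 10 (check: 4 × 10 = 40 ≡ 1 (mod 13))
Combine: y ≡ Σ r_i×M_i×(M_i⁻¹ mod m_i) = 8×13×4 + 4×17×10 = 416 + 680 = 1096
1096 mod 221 = 212
y ≡ 212 (mod 221)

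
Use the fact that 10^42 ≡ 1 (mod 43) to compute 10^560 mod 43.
By Fermat: 10^{42} ≡ 1 (mod 43). 560 ≡ 14 (mod 42). So 10^{560} ≡ 10^{14} ≡ 36 (mod 43)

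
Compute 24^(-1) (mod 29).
23

Using Extended Euclidean Algorithm:
gcd(24, 29) = 1
Bezout coefficients: 24 × -6 + 29 × 5 = 1
So 24 × -6 ≡ 1 (mod 29)
The inverse is -6 mod 29 = 23
Verification: 24 × 23 = 552 = 19 × 29 + 1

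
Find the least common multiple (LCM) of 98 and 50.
2450

First find GCD(98, 50) using the Euclidean algorithm:
98 = 1 × 50 + 48
50 = 1 × 48 + 2
48 = 24 × 2 + 0
GCD(98, 50) = 2

LCM formula: LCM(a, b) = (a × b) / GCD(a, b)
LCM(98, 50) = (98 × 50) / 2
LCM(98, 50) = 4900 / 2
LCM(98, 50) = 2450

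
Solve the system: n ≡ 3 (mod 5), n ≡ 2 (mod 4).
M = 5 × 4 = 20. M₁ = 4, y₁ ≡ 4 (mod 5). M₂ = 5, y₂ ≡ 1 (mod 4). n = 3×4×4 + 2×5×1 ≡ 18 (mod 20)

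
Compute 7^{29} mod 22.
19

Using successive squaring:
Binary expansion of 29: 11101
Powers of 7 mod 22 (each is the square of the previous):
  7^1 ≡ 7 (mod 22)
  7^2 ≡ 7² = 49 ≡ 5 (mod 22)
  7^4 ≡ 5² = 25 ≡ 3 (mod 22)
  7^8 ≡ 3² = 9 ≡ 9 (mod 22)
  7^16 ≡ 9² = 81 ≡ 15 (mod 22)
29 = 16 + 8 + 4 + 1, so 7^29 = 7^16 × 7^8 × 7^4 × 7^1 ≡ 15 × 9 × 3 × 7 (mod 22)
Multiplying step by step:
  15 × 9 = 135 ≡ 3 (mod 22)
  3 × 3 = 9 ≡ 9 (mod 22)
  9 × 7 = 63 ≡ 19 (mod 22)
Result: 7^29 ≡ 19 (mod 22)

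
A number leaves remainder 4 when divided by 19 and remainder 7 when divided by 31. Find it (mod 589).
M = 19 × 31 = 589. M₁ = 31, y₁ ≡ 8 (mod 19). M₂ = 19, y₂ ≡ 18 (mod 31). y = 4×31×8 + 7×19×18 ≡ 441 (mod 589)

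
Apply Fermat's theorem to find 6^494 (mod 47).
By Fermat: 6^{46} ≡ 1 (mod 47). 494 ≡ 34 (mod 46). So 6^{494} ≡ 6^{34} ≡ 14 (mod 47)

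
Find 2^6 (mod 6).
6 = 4 + 2 (binary 110). Repeated squaring mod 6: 2^1 ≡ 2; 2^2 ≡ 2² = 4 ≡ 4; 2^4 ≡ 4² = 16 ≡ 4. Multiply: 2^6 = 2^4 × 2^2 ≡ 4 × 4 (mod 6): 4 × 4 = 16 ≡ 4. So 2^6 ≡ 4 (mod 6).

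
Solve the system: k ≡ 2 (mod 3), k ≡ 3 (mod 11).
M = 3 × 11 = 33. M₁ = 11, y₁ ≡ 2 (mod 3). M₂ = 3, y₂ ≡ 4 (mod 11). k = 2×11×2 + 3×3×4 ≡ 14 (mod 33)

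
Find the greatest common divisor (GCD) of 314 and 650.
2

Using the Euclidean algorithm:
314 = 0 × 650 + 314
650 = 2 × 314 + 22
314 = 14 × 22 + 6
22 = 3 × 6 + 4
6 = 1 × 4 + 2
4 = 2 × 2 + 0

GCD(314, 650) = 2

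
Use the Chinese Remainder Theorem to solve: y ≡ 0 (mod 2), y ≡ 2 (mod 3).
M = 2 × 3 = 6. M₁ = 3, y₁ ≡ 1 (mod 2). M₂ = 2, y₂ ≡ 2 (mod 3). y = 0×3×1 + 2×2×2 ≡ 2 (mod 6)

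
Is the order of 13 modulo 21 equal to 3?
No, the actual order is 2, not 3.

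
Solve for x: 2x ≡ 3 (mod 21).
12

Since gcd(2, 21) = 1 divides 3, a solution exists.
Multiply both sides by the inverse of 2 mod 21:
  2^(-1) mod 21 = 11
  x ≡ 11 × 3 ≡ 33 ≡ 12 (mod 21)
Verification: 2 × 12 = 24 = 1 × 21 + 3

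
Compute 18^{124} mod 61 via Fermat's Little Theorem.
56

By Fermat's Little Theorem, a^(p-1) ≡ 1 (mod p) for prime p and gcd(a, p) = 1
Here p = 61, so 18^60 ≡ 1 (mod 61)
We can reduce the exponent: 124 mod 60 = 4
So 18^124 ≡ 18^4 (mod 61)
Computing: 18^4 mod 61 = 56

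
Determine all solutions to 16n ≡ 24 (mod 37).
20

Since gcd(16, 37) = 1 divides 24, a solution exists.
Multiply both sides by the inverse of 16 mod 37:
  16^(-1) mod 37 = 7
  x ≡ 7 × 24 ≡ 168 ≡ 20 (mod 37)
Verification: 16 × 20 = 320 = 8 × 37 + 24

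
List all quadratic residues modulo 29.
QRs mod 29: {1, 4, 5, 6, 7, 9, 13, 16, 20, 22, 23, 24, 25, 28}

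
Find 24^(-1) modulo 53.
42

Using Extended Euclidean Algorithm:
gcd(24, 53) = 1
Bezout coefficients: 24 × -11 + 53 × 5 = 1
So 24 × -11 ≡ 1 (mod 53)
The inverse is -11 mod 53 = 42
Verification: 24 × 42 = 1008 = 19 × 53 + 1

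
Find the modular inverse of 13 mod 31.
13^(-1) ≡ 12 (mod 31). Verification: 13 × 12 = 156 ≡ 1 (mod 31)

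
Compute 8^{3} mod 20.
12

Using successive squaring:
Binary expansion of 3: 11
Powers of 8 mod 20 (each is the square of the previous):
  8^1 ≡ 8 (mod 20)
  8^2 ≡ 8² = 64 ≡ 4 (mod 20)
3 = 2 + 1, so 8^3 = 8^2 × 8^1 ≡ 4 × 8 (mod 20)
Multiplying step by step:
  4 × 8 = 32 ≡ 12 (mod 20)
Result: 8^3 ≡ 12 (mod 20)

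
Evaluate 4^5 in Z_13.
5 = 4 + 1 (binary 101). Repeated squaring mod 13: 4^1 ≡ 4; 4^2 ≡ 4² = 16 ≡ 3; 4^4 ≡ 3² = 9 ≡ 9. Multiply: 4^5 = 4^4 × 4^1 ≡ 9 × 4 (mod 13): 9 × 4 = 36 ≡ 10. So 4^5 ≡ 10 (mod 13).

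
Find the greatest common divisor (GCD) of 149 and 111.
1

Using the Euclidean algorithm:
149 = 1 × 111 + 38
111 = 2 × 38 + 35
38 = 1 × 35 + 3
35 = 11 × 3 + 2
3 = 1 × 2 + 1
2 = 2 × 1 + 0

GCD(149, 111) = 1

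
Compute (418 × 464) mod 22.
0

(418 × 464) = 193952
193952 mod 22 = 0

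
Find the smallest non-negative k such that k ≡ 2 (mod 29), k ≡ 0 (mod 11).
176

Using the Chinese Remainder Theorem:
M = product of moduli = 319
For equation 1: M_1 = 11, 11 ≡ 11 (mod 29), inverse of 11 mod 29 is 8 (check: 11 × 8 = 88 ≡ 1 (mod 29))
For equation 2: M_2 = 29, 29 ≡ 7 (mod 11), inverse of 29 mod 11 is 8 (check: 7 × 8 = 56 ≡ 1 (mod 11))
Combine: k ≡ Σ r_i×M_i×(M_i⁻¹ mod m_i) = 2×11×8 + 0×29×8 = 176 + 0 = 176
176 mod 319 = 176
k ≡ 176 (mod 319)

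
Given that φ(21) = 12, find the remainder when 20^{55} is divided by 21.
By Euler: 20^{12} ≡ 1 (mod 21) since gcd(20, 21) = 1. 55 = 4×12 + 7. So 20^{55} ≡ 20^{7} ≡ 20 (mod 21)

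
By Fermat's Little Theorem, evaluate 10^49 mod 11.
By Fermat: 10^{10} ≡ 1 (mod 11). 49 = 4×10 + 9. So 10^{49} ≡ 10^{9} ≡ 10 (mod 11)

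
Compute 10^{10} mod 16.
0

Using successive squaring:
Binary expansion of 10: 1010
Powers of 10 mod 16 (each is the square of the previous):
  10^1 ≡ 10 (mod 16)
  10^2 ≡ 10² = 100 ≡ 4 (mod 16)
  10^4 ≡ 4² = 16 ≡ 0 (mod 16)
  10^8 ≡ 0² = 0 ≡ 0 (mod 16)
10 = 8 + 2, so 10^10 = 10^8 × 10^2 ≡ 0 × 4 (mod 16)
Multiplying step by step:
  0 × 4 = 0 ≡ 0 (mod 16)
Result: 10^10 ≡ 0 (mod 16)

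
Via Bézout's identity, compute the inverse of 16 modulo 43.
Extended GCD: 16(-8) + 43(3) = 1. So 16^(-1) ≡ 35 ≡ 35 (mod 43). Verify: 16 × 35 = 560 ≡ 1 (mod 43)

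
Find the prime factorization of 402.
2 × 3 × 67

Divide by primes starting from smallest:
402 ÷ 2 = 201
201 ÷ 3 = 67
67 ÷ 67 = 1

402 = 2 × 3 × 67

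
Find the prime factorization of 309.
3 × 103

Divide by primes starting from smallest:
309 ÷ 3 = 103
103 ÷ 103 = 1

309 = 3 × 103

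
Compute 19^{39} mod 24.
19

Using successive squaring:
Binary expansion of 39: 100111
Powers of 19 mod 24 (each is the square of the previous):
  19^1 ≡ 19 (mod 24)
  19^2 ≡ 19² = 361 ≡ 1 (mod 24)
  19^4 ≡ 1² = 1 ≡ 1 (mod 24)
  19^8 ≡ 1² = 1 ≡ 1 (mod 24)
  19^16 ≡ 1² = 1 ≡ 1 (mod 24)
  19^32 ≡ 1² = 1 ≡ 1 (mod 24)
39 = 32 + 4 + 2 + 1, so 19^39 = 19^32 × 19^4 × 19^2 × 19^1 ≡ 1 × 1 × 1 × 19 (mod 24)
Multiplying step by step:
  1 × 1 = 1 ≡ 1 (mod 24)
  1 × 1 = 1 ≡ 1 (mod 24)
  1 × 19 = 19 ≡ 19 (mod 24)
Result: 19^39 ≡ 19 (mod 24)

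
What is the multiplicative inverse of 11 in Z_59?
11^(-1) ≡ 43 (mod 59). Verification: 11 × 43 = 473 ≡ 1 (mod 59)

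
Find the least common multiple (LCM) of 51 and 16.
816

First find GCD(51, 16) using the Euclidean algorithm:
51 = 3 × 16 + 3
16 = 5 × 3 + 1
3 = 3 × 1 + 0
GCD(51, 16) = 1

LCM formula: LCM(a, b) = (a × b) / GCD(a, b)
LCM(51, 16) = (51 × 16) / 1
LCM(51, 16) = 816 / 1
LCM(51, 16) = 816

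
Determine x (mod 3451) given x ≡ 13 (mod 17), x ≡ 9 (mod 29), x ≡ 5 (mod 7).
3141

Using the Chinese Remainder Theorem:
M = product of moduli = 3451
For equation 1: M_1 = 203, 203 ≡ 16 (mod 17), inverse of 203 mod 17 is 16 (check: 16 × 16 = 256 ≡ 1 (mod 17))
For equation 2: M_2 = 119, 119 ≡ 3 (mod 29), inverse of 119 mod 29 is 10 (check: 3 × 10 = 30 ≡ 1 (mod 29))
For equation 3: M_3 = 493, 493 ≡ 3 (mod 7), inverse of 493 mod 7 is 5 (check: 3 × 5 = 15 ≡ 1 (mod 7))
Combine: x ≡ Σ r_i×M_i×(M_i⁻¹ mod m_i) = 13×203×16 + 9×119×10 + 5×493×5 = 42224 + 10710 + 12325 = 65259
65259 mod 3451 = 3141
x ≡ 3141 (mod 3451)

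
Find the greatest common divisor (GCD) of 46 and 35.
1

Using the Euclidean algorithm:
46 = 1 × 35 + 11
35 = 3 × 11 + 2
11 = 5 × 2 + 1
2 = 2 × 1 + 0

GCD(46, 35) = 1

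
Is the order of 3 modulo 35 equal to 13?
No, the actual order is 12, not 13.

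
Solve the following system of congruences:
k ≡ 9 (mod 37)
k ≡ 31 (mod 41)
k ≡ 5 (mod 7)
5115

Using the Chinese Remainder Theorem:
M = product of moduli = 10619
For equation 1: M_1 = 287, 287 ≡ 28 (mod 37), inverse of 287 mod 37 is 4 (check: 28 × 4 = 112 ≡ 1 (mod 37))
For equation 2: M_2 = 259, 259 ≡ 13 (mod 41), inverse of 259 mod 41 is 19 (check: 13 × 19 = 247 ≡ 1 (mod 41))
For equation 3: M_3 = 1517, 1517 ≡ 5 (mod 7), inverse of 1517 mod 7 is 3 (check: 5 × 3 = 15 ≡ 1 (mod 7))
Combine: k ≡ Σ r_i×M_i×(M_i⁻¹ mod m_i) = 9×287×4 + 31×259×19 + 5×1517×3 = 10332 + 152551 + 22755 = 185638
185638 mod 10619 = 5115
k ≡ 5115 (mod 10619)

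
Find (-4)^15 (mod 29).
Using repeated squaring. (-4) ≡ 25 (mod 29). 15 = 8 + 4 + 2 + 1 (binary 1111). Repeated squaring mod 29: 25^1 ≡ 25; 25^2 ≡ 25² = 625 ≡ 16; 25^4 ≡ 16² = 256 ≡ 24; 25^8 ≡ 24² = 576 ≡ 25. Multiply: (-4)^15 ≡ 25^8 × 25^4 × 25^2 × 25^1 ≡ 25 × 24 × 16 × 25 (mod 29): 25 × 24 = 600 ≡ 20; 20 × 16 = 320 ≡ 1; 1 × 25 = 25 ≡ 25. So (-4)^15 ≡ 25 (mod 29).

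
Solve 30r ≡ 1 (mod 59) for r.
30^(-1) ≡ 2 (mod 59). Verification: 30 × 2 = 60 ≡ 1 (mod 59)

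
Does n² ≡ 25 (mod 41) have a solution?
By Euler's criterion: 25^{20} ≡ 1 (mod 41). Since this equals 1, 25 is a QR.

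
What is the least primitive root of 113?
3

A primitive root g modulo p has order p-1 = 112
Prime divisors of 112: [2, 7]
g is a primitive root iff g^(112/q) ≢ 1 (mod 113) for each prime divisor q
Testing small values:
  g = 2: 2^56 ≡ 1, 2^16 ≡ 109 (mod 113) → 2^56 ≡ 1, not primitive root
  g = 3: 3^56 ≡ 112, 3^16 ≡ 49 (mod 113) → none is 1, primitive root!
The smallest primitive root is 3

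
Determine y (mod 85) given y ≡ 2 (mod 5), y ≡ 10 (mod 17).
27

Using the Chinese Remainder Theorem:
M = product of moduli = 85
For equation 1: M_1 = 17, 17 ≡ 2 (mod 5), inverse of 17 mod 5 is 3 (check: 2 × 3 = 6 ≡ 1 (mod 5))
For equation 2: M_2 = 5, 5 ≡ 5 (mod 17), inverse of 5 mod 17 is 7 (check: 5 × 7 = 35 ≡ 1 (mod 17))
Combine: y ≡ Σ r_i×M_i×(M_i⁻¹ mod m_i) = 2×17×3 + 10×5×7 = 102 + 350 = 452
452 mod 85 = 27
y ≡ 27 (mod 85)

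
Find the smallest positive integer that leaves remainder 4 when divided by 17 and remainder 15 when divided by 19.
M = 17 × 19 = 323. M₁ = 19, y₁ ≡ 9 (mod 17). M₂ = 17, y₂ ≡ 9 (mod 19). t = 4×19×9 + 15×17×9 ≡ 72 (mod 323). The smallest positive such number is 72.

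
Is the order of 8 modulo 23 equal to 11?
Yes, ord_23(8) = 11.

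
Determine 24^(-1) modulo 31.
24^(-1) ≡ 22 (mod 31). Verification: 24 × 22 = 528 ≡ 1 (mod 31)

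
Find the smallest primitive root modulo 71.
p - 1 = 70 has prime divisors 2, 5, 7. h is a primitive root mod 71 iff h^(70/q) ≢ 1 (mod 71) for each such q.
h = 2: 2^35 ≡ 1, 2^14 ≡ 54, 2^10 ≡ 30 (mod 71); 2^35 ≡ 1, so not a primitive root.
h = 3: 3^35 ≡ 1, 3^14 ≡ 54, 3^10 ≡ 48 (mod 71); 3^35 ≡ 1, so not a primitive root.
h = 4: 4^35 ≡ 1, 4^14 ≡ 5, 4^10 ≡ 48 (mod 71); 4^35 ≡ 1, so not a primitive root.
h = 5: 5^35 ≡ 1, 5^14 ≡ 57, 5^10 ≡ 1 (mod 71); 5^35 ≡ 1, so not a primitive root.
h = 6: 6^35 ≡ 1, 6^14 ≡ 5, 6^10 ≡ 20 (mod 71); 6^35 ≡ 1, so not a primitive root.
h = 7: 7^35 ≡ 70, 7^14 ≡ 54, 7^10 ≡ 45 (mod 71); none is 1, so 7 has order 70 and is a primitive root.
The smallest primitive root mod 71 is g = 7.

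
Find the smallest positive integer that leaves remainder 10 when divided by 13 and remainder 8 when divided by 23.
M = 13 × 23 = 299. M₁ = 23, y₁ ≡ 4 (mod 13). M₂ = 13, y₂ ≡ 16 (mod 23). x = 10×23×4 + 8×13×16 ≡ 192 (mod 299). The smallest positive such number is 192.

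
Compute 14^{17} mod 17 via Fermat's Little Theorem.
14

By Fermat's Little Theorem, a^(p-1) ≡ 1 (mod p) for prime p and gcd(a, p) = 1
Here p = 17, so 14^16 ≡ 1 (mod 17)
We can reduce the exponent: 17 mod 16 = 1
So 14^17 ≡ 14^1 (mod 17)
Computing: 14^1 mod 17 = 14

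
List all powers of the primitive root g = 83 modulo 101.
g^1, g^2, ..., g^{100} mod 101: {83, 21, 26, 37, 41, 70, 53, 56, 2, 65, 42, 52, 74, 82, 39, 5, 11, 4, 29, 84, 3, 47, 63, 78, 10, 22, 8, 58, 67, 6, 94, 25, 55, 20, 44, 16, 15, 33, 12, 87, 50, 9, 40, 88, 32, 30, 66, 24, 73, 100, 18, 80, 75, 64, 60, 31, 48, 45, 99, 36, 59, 49, 27, 19, 62, 96, 90, 97, 72, 17, 98, 54, 38, 23, 91, 79, 93, 43, 34, 95, 7, 76, 46, 81, 57, 85, 86, 68, 89, 14, 51, 92, 61, 13, 69, 71, 35, 77, 28, 1}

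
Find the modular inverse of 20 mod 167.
20^(-1) ≡ 142 (mod 167). Verification: 20 × 142 = 2840 ≡ 1 (mod 167)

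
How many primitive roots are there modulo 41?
Number of primitive roots mod 41 = φ(40) = 16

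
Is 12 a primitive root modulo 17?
p - 1 = 16 has prime divisors 2. Check 12^(16/q) mod 17 for each: 12^(16/2) = 12^8 ≡ 16 (mod 17). None of these is 1, so 12 has order 16 = φ(17), so it is a primitive root mod 17.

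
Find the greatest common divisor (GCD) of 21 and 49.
7

Using the Euclidean algorithm:
21 = 0 × 49 + 21
49 = 2 × 21 + 7
21 = 3 × 7 + 0

GCD(21, 49) = 7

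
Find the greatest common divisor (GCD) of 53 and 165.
1

Using the Euclidean algorithm:
53 = 0 × 165 + 53
165 = 3 × 53 + 6
53 = 8 × 6 + 5
6 = 1 × 5 + 1
5 = 5 × 1 + 0

GCD(53, 165) = 1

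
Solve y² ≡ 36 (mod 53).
The square roots of 36 mod 53 are 47 and 6. Verify: 47² = 2209 ≡ 36 (mod 53)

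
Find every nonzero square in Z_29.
QRs mod 29: {1, 4, 5, 6, 7, 9, 13, 16, 20, 22, 23, 24, 25, 28}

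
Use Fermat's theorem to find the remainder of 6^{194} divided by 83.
68

By Fermat's Little Theorem, a^(p-1) ≡ 1 (mod p) for prime p and gcd(a, p) = 1
Here p = 83, so 6^82 ≡ 1 (mod 83)
We can reduce the exponent: 194 mod 82 = 30
So 6^194 ≡ 6^30 (mod 83)
Computing: 6^30 mod 83 = 68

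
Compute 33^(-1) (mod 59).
34

Using Extended Euclidean Algorithm:
gcd(33, 59) = 1
Bezout coefficients: 33 × -25 + 59 × 14 = 1
So 33 × -25 ≡ 1 (mod 59)
The inverse is -25 mod 59 = 34
Verification: 33 × 34 = 1122 = 19 × 59 + 1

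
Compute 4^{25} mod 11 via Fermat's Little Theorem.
1

By Fermat's Little Theorem, a^(p-1) ≡ 1 (mod p) for prime p and gcd(a, p) = 1
Here p = 11, so 4^10 ≡ 1 (mod 11)
We can reduce the exponent: 25 mod 10 = 5
So 4^25 ≡ 4^5 (mod 11)
Computing: 4^5 mod 11 = 1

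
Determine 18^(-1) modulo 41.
18^(-1) ≡ 16 (mod 41). Verification: 18 × 16 = 288 ≡ 1 (mod 41)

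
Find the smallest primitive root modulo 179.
p - 1 = 178 has prime divisors 2, 89. h is a primitive root mod 179 iff h^(178/q) ≢ 1 (mod 179) for each such q.
h = 2: 2^89 ≡ 178, 2^2 ≡ 4 (mod 179); none is 1, so 2 has order 178 and is a primitive root.
The smallest primitive root mod 179 is g = 2.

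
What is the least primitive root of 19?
2

A primitive root g modulo p has order p-1 = 18
Prime divisors of 18: [2, 3]
g is a primitive root iff g^(18/q) ≢ 1 (mod 19) for each prime divisor q
Testing small values:
  g = 2: 2^9 ≡ 18, 2^6 ≡ 7 (mod 19) → none is 1, primitive root!
The smallest primitive root is 2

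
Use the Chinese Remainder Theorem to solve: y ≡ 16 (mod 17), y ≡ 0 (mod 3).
33

Using the Chinese Remainder Theorem:
M = product of moduli = 51
For equation 1: M_1 = 3, 3 ≡ 3 (mod 17), inverse of 3 mod 17 is 6 (check: 3 × 6 = 18 ≡ 1 (mod 17))
For equation 2: M_2 = 17, 17 ≡ 2 (mod 3), inverse of 17 mod 3 is 2 (check: 2 × 2 = 4 ≡ 1 (mod 3))
Combine: y ≡ Σ r_i×M_i×(M_i⁻¹ mod m_i) = 16×3×6 + 0×17×2 = 288 + 0 = 288
288 mod 51 = 33
y ≡ 33 (mod 51)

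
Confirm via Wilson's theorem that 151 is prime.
(150)! mod 151 = 150. Since this equals -1 (mod 151), Wilson confirms 151 is prime.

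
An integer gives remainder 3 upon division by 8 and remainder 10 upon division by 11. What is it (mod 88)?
M = 8 × 11 = 88. M₁ = 11, y₁ ≡ 3 (mod 8). M₂ = 8, y₂ ≡ 7 (mod 11). t = 3×11×3 + 10×8×7 ≡ 43 (mod 88). The smallest positive such number is 43.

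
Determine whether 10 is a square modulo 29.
By Euler's criterion: 10^{14} ≡ 28 (mod 29). Since this equals -1 (≡ 28), 10 is not a QR.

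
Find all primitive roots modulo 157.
Primitive roots mod 157: {5, 6, 15, 18, 20, 21, 24, 26, 34, 38, 43, 53, 55, 60, 61, 62, 63, 66, 69, 70, 72, 73, 74, 77, 80, 83, 84, 85, 87, 88, 91, 94, 95, 96, 97, 102, 104, 114, 119, 123, 131, 133, 136, 137, 139, 142, 151, 152}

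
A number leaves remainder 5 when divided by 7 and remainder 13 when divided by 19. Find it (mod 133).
M = 7 × 19 = 133. M₁ = 19, y₁ ≡ 3 (mod 7). M₂ = 7, y₂ ≡ 11 (mod 19). t = 5×19×3 + 13×7×11 ≡ 89 (mod 133)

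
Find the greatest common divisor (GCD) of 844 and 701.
1

Using the Euclidean algorithm:
844 = 1 × 701 + 143
701 = 4 × 143 + 129
143 = 1 × 129 + 14
129 = 9 × 14 + 3
14 = 4 × 3 + 2
3 = 1 × 2 + 1
2 = 2 × 1 + 0

GCD(844, 701) = 1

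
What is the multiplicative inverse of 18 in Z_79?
18^(-1) ≡ 22 (mod 79). Verification: 18 × 22 = 396 ≡ 1 (mod 79)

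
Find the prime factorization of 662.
2 × 331

Divide by primes starting from smallest:
662 ÷ 2 = 331
331 ÷ 331 = 1

662 = 2 × 331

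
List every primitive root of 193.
Primitive roots mod 193: {5, 10, 15, 17, 19, 22, 26, 30, 34, 37, 38, 40, 41, 44, 45, 47, 51, 52, 53, 57, 58, 61, 66, 70, 73, 77, 78, 79, 80, 82, 90, 91, 102, 103, 111, 113, 114, 115, 116, 120, 123, 127, 132, 135, 136, 140, 141, 142, 146, 148, 149, 152, 153, 155, 156, 159, 163, 167, 171, 174, 176, 178, 183, 188}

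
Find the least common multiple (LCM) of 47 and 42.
1974

First find GCD(47, 42) using the Euclidean algorithm:
47 = 1 × 42 + 5
42 = 8 × 5 + 2
5 = 2 × 2 + 1
2 = 2 × 1 + 0
GCD(47, 42) = 1

LCM formula: LCM(a, b) = (a × b) / GCD(a, b)
LCM(47, 42) = (47 × 42) / 1
LCM(47, 42) = 1974 / 1
LCM(47, 42) = 1974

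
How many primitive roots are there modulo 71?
24

The number of primitive roots modulo p is φ(p-1) = φ(70)
φ(70) = 24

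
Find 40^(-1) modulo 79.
2

Using Extended Euclidean Algorithm:
gcd(40, 79) = 1
Bezout coefficients: 40 × 2 + 79 × -1 = 1
So 40 × 2 ≡ 1 (mod 79)
The inverse is 2 mod 79 = 2
Verification: 40 × 2 = 80 = 1 × 79 + 1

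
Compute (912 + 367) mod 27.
10

(912 + 367) = 1279
1279 mod 27 = 10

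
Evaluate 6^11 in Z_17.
Using repeated squaring. 11 = 8 + 2 + 1 (binary 1011). Repeated squaring mod 17: 6^1 ≡ 6; 6^2 ≡ 6² = 36 ≡ 2; 6^4 ≡ 2² = 4 ≡ 4; 6^8 ≡ 4² = 16 ≡ 16. Multiply: 6^11 = 6^8 × 6^2 × 6^1 ≡ 16 × 2 × 6 (mod 17): 16 × 2 = 32 ≡ 15; 15 × 6 = 90 ≡ 5. So 6^11 ≡ 5 (mod 17).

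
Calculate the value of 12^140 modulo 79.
Using Fermat: 12^{78} ≡ 1 (mod 79). 140 ≡ 62 (mod 78). So 12^{140} ≡ 12^{62} ≡ 8 (mod 79)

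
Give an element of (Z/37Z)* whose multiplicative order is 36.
2 has order 36 mod 37 since 2^{36} ≡ 1 (mod 37) and no smaller power works.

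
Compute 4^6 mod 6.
6 = 4 + 2 (binary 110). Repeated squaring mod 6: 4^1 ≡ 4; 4^2 ≡ 4² = 16 ≡ 4; 4^4 ≡ 4² = 16 ≡ 4. Multiply: 4^6 = 4^4 × 4^2 ≡ 4 × 4 (mod 6): 4 × 4 = 16 ≡ 4. So 4^6 ≡ 4 (mod 6).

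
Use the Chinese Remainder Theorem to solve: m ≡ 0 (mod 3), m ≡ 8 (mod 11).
M = 3 × 11 = 33. M₁ = 11, y₁ ≡ 2 (mod 3). M₂ = 3, y₂ ≡ 4 (mod 11). m = 0×11×2 + 8×3×4 ≡ 30 (mod 33)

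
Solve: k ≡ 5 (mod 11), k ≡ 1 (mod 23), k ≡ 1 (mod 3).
M = 11 × 23 × 3 = 759. M₁ = 69, y₁ ≡ 4 (mod 11). M₂ = 33, y₂ ≡ 7 (mod 23). M₃ = 253, y₃ ≡ 1 (mod 3). k = 5×69×4 + 1×33×7 + 1×253×1 ≡ 346 (mod 759)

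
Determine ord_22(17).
Powers of 17 mod 22: 17^1≡17, 17^2≡3, 17^3≡7, 17^4≡9, 17^5≡21, 17^6≡5, 17^7≡19, 17^8≡15, 17^9≡13, 17^10≡1. Order = 10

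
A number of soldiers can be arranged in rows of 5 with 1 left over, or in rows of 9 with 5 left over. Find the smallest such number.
M = 5 × 9 = 45. M₁ = 9, y₁ ≡ 4 (mod 5). M₂ = 5, y₂ ≡ 2 (mod 9). x = 1×9×4 + 5×5×2 ≡ 41 (mod 45). The smallest positive such number is 41.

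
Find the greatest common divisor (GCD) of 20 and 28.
4

Using the Euclidean algorithm:
20 = 0 × 28 + 20
28 = 1 × 20 + 8
20 = 2 × 8 + 4
8 = 2 × 4 + 0

GCD(20, 28) = 4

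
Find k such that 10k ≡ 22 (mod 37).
17

Since gcd(10, 37) = 1 divides 22, a solution exists.
Multiply both sides by the inverse of 10 mod 37:
  10^(-1) mod 37 = 26
  x ≡ 26 × 22 ≡ 572 ≡ 17 (mod 37)
Verification: 10 × 17 = 170 = 4 × 37 + 22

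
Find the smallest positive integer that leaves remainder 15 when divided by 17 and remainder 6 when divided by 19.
M = 17 × 19 = 323. M₁ = 19, y₁ ≡ 9 (mod 17). M₂ = 17, y₂ ≡ 9 (mod 19). m = 15×19×9 + 6×17×9 ≡ 253 (mod 323). The smallest positive such number is 253.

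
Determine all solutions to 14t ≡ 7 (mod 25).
13

Since gcd(14, 25) = 1 divides 7, a solution exists.
Multiply both sides by the inverse of 14 mod 25:
  14^(-1) mod 25 = 9
  x ≡ 9 × 7 ≡ 63 ≡ 13 (mod 25)
Verification: 14 × 13 = 182 = 7 × 25 + 7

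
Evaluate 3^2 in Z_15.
2 = 2 (binary 10). Repeated squaring mod 15: 3^1 ≡ 3; 3^2 ≡ 3² = 9 ≡ 9. So 3^2 ≡ 9 (mod 15).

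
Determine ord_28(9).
Powers of 9 mod 28: 9^1≡9, 9^2≡25, 9^3≡1. Order = 3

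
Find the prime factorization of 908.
2^2 × 227

Divide by primes starting from smallest:
908 ÷ 2 = 454
454 ÷ 2 = 227
227 ÷ 227 = 1

908 = 2^2 × 227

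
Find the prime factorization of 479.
479

Divide by primes starting from smallest:
479 ÷ 479 = 1

479 = 479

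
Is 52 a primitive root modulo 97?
No

To verify, check if 52^(96/q) ≢ 1 (mod 97) for each prime divisor q of 96
Divisors of 96 = 96: [1, 2, 3, 4, 6, 8, 12, 16, 24, 32, 48, 96]
  52^(96/2) = 52^48 ≡ 96 (mod 97)
  52^(96/3) = 52^32 ≡ 1 (mod 97)
Conclusion: 52 is not a primitive root modulo 97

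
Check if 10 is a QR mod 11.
By Euler's criterion: 10^{5} ≡ 10 (mod 11). Since this equals -1 (≡ 10), 10 is not a QR.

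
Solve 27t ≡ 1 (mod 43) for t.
8

Using Extended Euclidean Algorithm:
gcd(27, 43) = 1
Bezout coefficients: 27 × 8 + 43 × -5 = 1
So 27 × 8 ≡ 1 (mod 43)
The inverse is 8 mod 43 = 8
Verification: 27 × 8 = 216 = 5 × 43 + 1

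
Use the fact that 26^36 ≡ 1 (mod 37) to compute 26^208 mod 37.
By Fermat: 26^{36} ≡ 1 (mod 37). 208 = 5×36 + 28. So 26^{208} ≡ 26^{28} ≡ 26 (mod 37)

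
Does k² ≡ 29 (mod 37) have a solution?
By Euler's criterion: 29^{18} ≡ 36 (mod 37). Since this equals -1 (≡ 36), 29 is not a QR.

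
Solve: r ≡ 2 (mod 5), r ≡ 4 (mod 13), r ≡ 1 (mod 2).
M = 5 × 13 × 2 = 130. M₁ = 26, y₁ ≡ 1 (mod 5). M₂ = 10, y₂ ≡ 4 (mod 13). M₃ = 65, y₃ ≡ 1 (mod 2). r = 2×26×1 + 4×10×4 + 1×65×1 ≡ 17 (mod 130)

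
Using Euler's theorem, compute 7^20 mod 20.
By Euler: 7^{8} ≡ 1 (mod 20) since gcd(7, 20) = 1. 20 = 2×8 + 4. So 7^{20} ≡ 7^{4} ≡ 1 (mod 20)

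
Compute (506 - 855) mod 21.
8

(506 - 855) = -349
-349 mod 21 = 8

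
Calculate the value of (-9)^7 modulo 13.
(-9) ≡ 4 (mod 13). 7 = 4 + 2 + 1 (binary 111). Repeated squaring mod 13: 4^1 ≡ 4; 4^2 ≡ 4² = 16 ≡ 3; 4^4 ≡ 3² = 9 ≡ 9. Multiply: (-9)^7 ≡ 4^4 × 4^2 × 4^1 ≡ 9 × 3 × 4 (mod 13): 9 × 3 = 27 ≡ 1; 1 × 4 = 4 ≡ 4. So (-9)^7 ≡ 4 (mod 13).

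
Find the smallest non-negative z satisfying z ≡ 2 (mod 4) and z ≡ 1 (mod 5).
M = 4 × 5 = 20. M₁ = 5, y₁ ≡ 1 (mod 4). M₂ = 4, y₂ ≡ 4 (mod 5). z = 2×5×1 + 1×4×4 ≡ 6 (mod 20)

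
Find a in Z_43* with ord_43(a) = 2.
42 has order 2 mod 43 since 42^{2} ≡ 1 (mod 43) and no smaller power works.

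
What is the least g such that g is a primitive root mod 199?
p - 1 = 198 has prime divisors 2, 3, 11. h is a primitive root mod 199 iff h^(198/q) ≢ 1 (mod 199) for each such q.
h = 2: 2^99 ≡ 1, 2^66 ≡ 106, 2^18 ≡ 61 (mod 199); 2^99 ≡ 1, so not a primitive root.
h = 3: 3^99 ≡ 198, 3^66 ≡ 106, 3^18 ≡ 125 (mod 199); none is 1, so 3 has order 198 and is a primitive root.
The smallest primitive root mod 199 is g = 3.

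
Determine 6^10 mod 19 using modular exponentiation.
10 = 8 + 2 (binary 1010). Repeated squaring mod 19: 6^1 ≡ 6; 6^2 ≡ 6² = 36 ≡ 17; 6^4 ≡ 17² = 289 ≡ 4; 6^8 ≡ 4² = 16 ≡ 16. Multiply: 6^10 = 6^8 × 6^2 ≡ 16 × 17 (mod 19): 16 × 17 = 272 ≡ 6. So 6^10 ≡ 6 (mod 19).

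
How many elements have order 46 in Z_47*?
Number of primitive roots mod 47 = φ(46) = 22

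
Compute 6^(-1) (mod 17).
3

Using Extended Euclidean Algorithm:
gcd(6, 17) = 1
Bezout coefficients: 6 × 3 + 17 × -1 = 1
So 6 × 3 ≡ 1 (mod 17)
The inverse is 3 mod 17 = 3
Verification: 6 × 3 = 18 = 1 × 17 + 1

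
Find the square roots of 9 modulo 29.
The square roots of 9 mod 29 are 26 and 3. Verify: 26² = 676 ≡ 9 (mod 29)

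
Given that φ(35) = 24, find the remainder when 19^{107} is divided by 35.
By Euler: 19^{24} ≡ 1 (mod 35) since gcd(19, 35) = 1. 107 = 4×24 + 11. So 19^{107} ≡ 19^{11} ≡ 24 (mod 35)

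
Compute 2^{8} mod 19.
9

Using successive squaring:
Binary expansion of 8: 1000
Powers of 2 mod 19 (each is the square of the previous):
  2^1 ≡ 2 (mod 19)
  2^2 ≡ 2² = 4 ≡ 4 (mod 19)
  2^4 ≡ 4² = 16 ≡ 16 (mod 19)
  2^8 ≡ 16² = 256 ≡ 9 (mod 19)
8 is a power of 2, so 2^8 is the last square: ≡ 9 (mod 19)
Result: 2^8 ≡ 9 (mod 19)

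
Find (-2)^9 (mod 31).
(-2) ≡ 29 (mod 31). 9 = 8 + 1 (binary 1001). Repeated squaring mod 31: 29^1 ≡ 29; 29^2 ≡ 29² = 841 ≡ 4; 29^4 ≡ 4² = 16 ≡ 16; 29^8 ≡ 16² = 256 ≡ 8. Multiply: (-2)^9 ≡ 29^8 × 29^1 ≡ 8 × 29 (mod 31): 8 × 29 = 232 ≡ 15. So (-2)^9 ≡ 15 (mod 31).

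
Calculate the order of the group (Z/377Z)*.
336

Prime factorization: 377 = 13 × 29
Using the formula φ(n) = n × Π(1 - 1/p) for each prime factor p:
φ(377) = 377 × (1 - 1/13) × (1 - 1/29)
φ(377) = 336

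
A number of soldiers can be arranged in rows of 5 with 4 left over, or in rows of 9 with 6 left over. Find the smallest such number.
M = 5 × 9 = 45. M₁ = 9, y₁ ≡ 4 (mod 5). M₂ = 5, y₂ ≡ 2 (mod 9). r = 4×9×4 + 6×5×2 ≡ 24 (mod 45). The smallest positive such number is 24.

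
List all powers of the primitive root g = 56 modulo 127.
g^1, g^2, ..., g^{126} mod 127: {56, 88, 102, 124, 86, 117, 75, 9, 123, 30, 29, 100, 12, 37, 40, 81, 91, 16, 7, 11, 108, 79, 106, 94, 57, 17, 63, 99, 83, 76, 65, 84, 5, 26, 59, 2, 112, 49, 77, 121, 45, 107, 23, 18, 119, 60, 58, 73, 24, 74, 80, 35, 55, 32, 14, 22, 89, 31, 85, 61, 114, 34, 126, 71, 39, 25, 3, 41, 10, 52, 118, 4, 97, 98, 27, 115, 90, 87, 46, 36, 111, 120, 116, 19, 48, 21, 33, 70, 110, 64, 28, 44, 51, 62, 43, 122, 101, 68, 125, 15, 78, 50, 6, 82, 20, 104, 109, 8, 67, 69, 54, 103, 53, 47, 92, 72, 95, 113, 105, 38, 96, 42, 66, 13, 93, 1}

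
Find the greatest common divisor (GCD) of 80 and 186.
2

Using the Euclidean algorithm:
80 = 0 × 186 + 80
186 = 2 × 80 + 26
80 = 3 × 26 + 2
26 = 13 × 2 + 0

GCD(80, 186) = 2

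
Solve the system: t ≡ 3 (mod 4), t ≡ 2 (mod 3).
M = 4 × 3 = 12. M₁ = 3, y₁ ≡ 3 (mod 4). M₂ = 4, y₂ ≡ 1 (mod 3). t = 3×3×3 + 2×4×1 ≡ 11 (mod 12)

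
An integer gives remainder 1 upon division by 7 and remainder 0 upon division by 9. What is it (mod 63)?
M = 7 × 9 = 63. M₁ = 9, y₁ ≡ 4 (mod 7). M₂ = 7, y₂ ≡ 4 (mod 9). m = 1×9×4 + 0×7×4 ≡ 36 (mod 63). The smallest positive such number is 36.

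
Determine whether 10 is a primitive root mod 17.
p - 1 = 16 has prime divisors 2. Check 10^(16/q) mod 17 for each: 10^(16/2) = 10^8 ≡ 16 (mod 17). None of these is 1, so 10 has order 16 = φ(17), so it is a primitive root mod 17.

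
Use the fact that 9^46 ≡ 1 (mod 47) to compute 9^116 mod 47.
By Fermat: 9^{46} ≡ 1 (mod 47). 116 = 2×46 + 24. So 9^{116} ≡ 9^{24} ≡ 9 (mod 47)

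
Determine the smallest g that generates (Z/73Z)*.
5

A primitive root g modulo p has order p-1 = 72
Prime divisors of 72: [2, 3]
g is a primitive root iff g^(72/q) ≢ 1 (mod 73) for each prime divisor q
Testing small values:
  g = 2: 2^36 ≡ 1, 2^24 ≡ 64 (mod 73) → 2^36 ≡ 1, not primitive root
  g = 3: 3^36 ≡ 1, 3^24 ≡ 1 (mod 73) → 3^36 ≡ 1, not primitive root
  g = 4: 4^36 ≡ 1, 4^24 ≡ 8 (mod 73) → 4^36 ≡ 1, not primitive root
  g = 5: 5^36 ≡ 72, 5^24 ≡ 8 (mod 73) → none is 1, primitive root!
The smallest primitive root is 5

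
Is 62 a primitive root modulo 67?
No

To verify, check if 62^(66/q) ≢ 1 (mod 67) for each prime divisor q of 66
Divisors of 66 = 66: [1, 2, 3, 6, 11, 22, 33, 66]
  62^(66/11) = 62^6 ≡ 14 (mod 67)
  62^(66/2) = 62^33 ≡ 1 (mod 67)
  62^(66/3) = 62^22 ≡ 1 (mod 67)
Conclusion: 62 is not a primitive root modulo 67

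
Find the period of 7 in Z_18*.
Powers of 7 mod 18: 7^1≡7, 7^2≡13, 7^3≡1. Order = 3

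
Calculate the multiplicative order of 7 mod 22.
Powers of 7 mod 22: 7^1≡7, 7^2≡5, 7^3≡13, 7^4≡3, 7^5≡21, 7^6≡15, 7^7≡17, 7^8≡9, 7^9≡19, 7^10≡1. Order = 10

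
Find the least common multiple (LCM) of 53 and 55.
2915

First find GCD(53, 55) using the Euclidean algorithm:
53 = 0 × 55 + 53
55 = 1 × 53 + 2
53 = 26 × 2 + 1
2 = 2 × 1 + 0
GCD(53, 55) = 1

LCM formula: LCM(a, b) = (a × b) / GCD(a, b)
LCM(53, 55) = (53 × 55) / 1
LCM(53, 55) = 2915 / 1
LCM(53, 55) = 2915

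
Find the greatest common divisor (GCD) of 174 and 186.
6

Using the Euclidean algorithm:
174 = 0 × 186 + 174
186 = 1 × 174 + 12
174 = 14 × 12 + 6
12 = 2 × 6 + 0

GCD(174, 186) = 6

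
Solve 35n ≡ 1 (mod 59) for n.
35^(-1) ≡ 27 (mod 59). Verification: 35 × 27 = 945 ≡ 1 (mod 59)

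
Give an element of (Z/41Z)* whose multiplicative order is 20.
2 has order 20 mod 41 since 2^{20} ≡ 1 (mod 41) and no smaller power works.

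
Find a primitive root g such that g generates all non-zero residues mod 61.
p - 1 = 60 has prime divisors 2, 3, 5. h is a primitive root mod 61 iff h^(60/q) ≢ 1 (mod 61) for each such q.
h = 2: 2^30 ≡ 60, 2^20 ≡ 47, 2^12 ≡ 9 (mod 61); none is 1, so 2 has order 60 and is a primitive root.
The smallest primitive root mod 61 is g = 2.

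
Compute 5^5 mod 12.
5 = 4 + 1 (binary 101). Repeated squaring mod 12: 5^1 ≡ 5; 5^2 ≡ 5² = 25 ≡ 1; 5^4 ≡ 1² = 1 ≡ 1. Multiply: 5^5 = 5^4 × 5^1 ≡ 1 × 5 (mod 12): 1 × 5 = 5 ≡ 5. So 5^5 ≡ 5 (mod 12).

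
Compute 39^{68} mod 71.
45

Using successive squaring:
Binary expansion of 68: 1000100
Powers of 39 mod 71 (each is the square of the previous):
  39^1 ≡ 39 (mod 71)
  39^2 ≡ 39² = 1521 ≡ 30 (mod 71)
  39^4 ≡ 30² = 900 ≡ 48 (mod 71)
  39^8 ≡ 48² = 2304 ≡ 32 (mod 71)
  39^16 ≡ 32² = 1024 ≡ 30 (mod 71)
  39^32 ≡ 30² = 900 ≡ 48 (mod 71)
  39^64 ≡ 48² = 2304 ≡ 32 (mod 71)
68 = 64 + 4, so 39^68 = 39^64 × 39^4 ≡ 32 × 48 (mod 71)
Multiplying step by step:
  32 × 48 = 1536 ≡ 45 (mod 71)
Result: 39^68 ≡ 45 (mod 71)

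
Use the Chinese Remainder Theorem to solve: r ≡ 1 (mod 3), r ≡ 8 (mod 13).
M = 3 × 13 = 39. M₁ = 13, y₁ ≡ 1 (mod 3). M₂ = 3, y₂ ≡ 9 (mod 13). r = 1×13×1 + 8×3×9 ≡ 34 (mod 39)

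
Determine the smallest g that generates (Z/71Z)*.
7

A primitive root g modulo p has order p-1 = 70
Prime divisors of 70: [2, 5, 7]
g is a primitive root iff g^(70/q) ≢ 1 (mod 71) for each prime divisor q
Testing small values:
  g = 2: 2^35 ≡ 1, 2^14 ≡ 54, 2^10 ≡ 30 (mod 71) → 2^35 ≡ 1, not primitive root
  g = 3: 3^35 ≡ 1, 3^14 ≡ 54, 3^10 ≡ 48 (mod 71) → 3^35 ≡ 1, not primitive root
  g = 4: 4^35 ≡ 1, 4^14 ≡ 5, 4^10 ≡ 48 (mod 71) → 4^35 ≡ 1, not primitive root
  g = 5: 5^35 ≡ 1, 5^14 ≡ 57, 5^10 ≡ 1 (mod 71) → 5^35 ≡ 1, not primitive root
  g = 6: 6^35 ≡ 1, 6^14 ≡ 5, 6^10 ≡ 20 (mod 71) → 6^35 ≡ 1, not primitive root
  g = 7: 7^35 ≡ 70, 7^14 ≡ 54, 7^10 ≡ 45 (mod 71) → none is 1, primitive root!
The smallest primitive root is 7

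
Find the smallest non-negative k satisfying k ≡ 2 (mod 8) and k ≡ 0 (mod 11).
M = 8 × 11 = 88. M₁ = 11, y₁ ≡ 3 (mod 8). M₂ = 8, y₂ ≡ 7 (mod 11). k = 2×11×3 + 0×8×7 ≡ 66 (mod 88)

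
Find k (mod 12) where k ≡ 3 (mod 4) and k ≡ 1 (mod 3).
M = 4 × 3 = 12. M₁ = 3, y₁ ≡ 3 (mod 4). M₂ = 4, y₂ ≡ 1 (mod 3). k = 3×3×3 + 1×4×1 ≡ 7 (mod 12)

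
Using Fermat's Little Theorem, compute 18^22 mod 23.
By Fermat's Little Theorem, 18^{22} ≡ 1 (mod 23) since 23 is prime and gcd(18, 23) = 1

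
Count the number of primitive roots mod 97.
Number of primitive roots mod 97 = φ(96) = 32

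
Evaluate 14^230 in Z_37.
Using Fermat: 14^{36} ≡ 1 (mod 37). 230 ≡ 14 (mod 36). So 14^{230} ≡ 14^{14} ≡ 11 (mod 37)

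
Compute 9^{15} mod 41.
32

Using successive squaring:
Binary expansion of 15: 1111
Powers of 9 mod 41 (each is the square of the previous):
  9^1 ≡ 9 (mod 41)
  9^2 ≡ 9² = 81 ≡ 40 (mod 41)
  9^4 ≡ 40² = 1600 ≡ 1 (mod 41)
  9^8 ≡ 1² = 1 ≡ 1 (mod 41)
15 = 8 + 4 + 2 + 1, so 9^15 = 9^8 × 9^4 × 9^2 × 9^1 ≡ 1 × 1 × 40 × 9 (mod 41)
Multiplying step by step:
  1 × 1 = 1 ≡ 1 (mod 41)
  1 × 40 = 40 ≡ 40 (mod 41)
  40 × 9 = 360 ≡ 32 (mod 41)
Result: 9^15 ≡ 32 (mod 41)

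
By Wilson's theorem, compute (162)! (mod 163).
By Wilson's theorem, (162)! ≡ -1 ≡ 162 (mod 163)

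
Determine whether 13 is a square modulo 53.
By Euler's criterion: 13^{26} ≡ 1 (mod 53). Since this equals 1, 13 is a QR.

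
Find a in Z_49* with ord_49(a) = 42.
3 has order 42 mod 49 since 3^{42} ≡ 1 (mod 49) and no smaller power works.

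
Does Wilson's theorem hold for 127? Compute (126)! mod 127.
(126)! mod 127 = 126. Since this equals -1 (mod 127), Wilson confirms 127 is prime.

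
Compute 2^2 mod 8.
2 = 2 (binary 10). Repeated squaring mod 8: 2^1 ≡ 2; 2^2 ≡ 2² = 4 ≡ 4. So 2^2 ≡ 4 (mod 8).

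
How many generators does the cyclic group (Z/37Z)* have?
12

The number of primitive roots modulo p is φ(p-1) = φ(36)
φ(36) = 12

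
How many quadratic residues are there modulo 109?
For prime 109, there are (p-1)/2 = (109-1)/2 = 54 quadratic residues (excluding 0).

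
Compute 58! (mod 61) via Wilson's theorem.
(60)! = (58)! × (59) × (60) ≡ -1 (mod 61). So (58)! ≡ -1 × [(60)(59)]^(-1) ≡ 30 (mod 61)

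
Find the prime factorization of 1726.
2 × 863

Divide by primes starting from smallest:
1726 ÷ 2 = 863
863 ÷ 863 = 1

1726 = 2 × 863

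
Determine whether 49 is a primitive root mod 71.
p - 1 = 70 has prime divisors 2, 5, 7. Check 49^(70/q) mod 71 for each: 49^(70/2) = 49^35 ≡ 1, 49^(70/5) = 49^14 ≡ 5, 49^(70/7) = 49^10 ≡ 37 (mod 71). Since 49^35 ≡ 1 (mod 71), the order of 49 divides 35 (in fact the order is 35) ≠ 70, so it is not a primitive root.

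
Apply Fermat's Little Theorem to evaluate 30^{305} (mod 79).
53

By Fermat's Little Theorem, a^(p-1) ≡ 1 (mod p) for prime p and gcd(a, p) = 1
Here p = 79, so 30^78 ≡ 1 (mod 79)
We can reduce the exponent: 305 mod 78 = 71
So 30^305 ≡ 30^71 (mod 79)
Computing: 30^71 mod 79 = 53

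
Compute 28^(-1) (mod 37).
4

Using Extended Euclidean Algorithm:
gcd(28, 37) = 1
Bezout coefficients: 28 × 4 + 37 × -3 = 1
So 28 × 4 ≡ 1 (mod 37)
The inverse is 4 mod 37 = 4
Verification: 28 × 4 = 112 = 3 × 37 + 1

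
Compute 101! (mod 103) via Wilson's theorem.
(102)! = (101)! × (102) ≡ -1 (mod 103). So (101)! ≡ -1 × (102)^(-1) ≡ (-1)×(-1) = 1 (mod 103)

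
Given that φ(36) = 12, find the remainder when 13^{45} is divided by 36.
By Euler: 13^{12} ≡ 1 (mod 36) since gcd(13, 36) = 1. 45 = 3×12 + 9. So 13^{45} ≡ 13^{9} ≡ 1 (mod 36)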